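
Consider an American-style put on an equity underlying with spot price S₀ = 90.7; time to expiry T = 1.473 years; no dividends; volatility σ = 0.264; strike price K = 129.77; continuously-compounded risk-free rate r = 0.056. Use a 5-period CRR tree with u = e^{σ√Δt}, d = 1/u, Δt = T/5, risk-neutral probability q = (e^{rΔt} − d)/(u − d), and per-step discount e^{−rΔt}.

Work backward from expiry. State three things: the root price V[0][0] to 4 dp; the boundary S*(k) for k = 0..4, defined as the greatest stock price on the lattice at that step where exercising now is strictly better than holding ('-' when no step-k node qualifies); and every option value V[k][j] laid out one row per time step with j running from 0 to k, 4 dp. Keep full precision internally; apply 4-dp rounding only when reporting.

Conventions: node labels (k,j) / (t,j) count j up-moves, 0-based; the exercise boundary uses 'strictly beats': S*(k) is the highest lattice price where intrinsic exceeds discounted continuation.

price = 39.0700
boundary = 90.7000 78.5917 90.7000 104.6738 90.7000
tree:
39.0700
51.1783 25.8878
61.6702 39.0700 14.6457
70.7614 51.1783 25.0962 5.5460
78.6390 61.6702 39.0700 11.7976 0.0000
85.4649 70.7614 51.1783 25.0962 0.0000 0.0000

params: Δt=0.29460 u=1.15407 d=0.86650 q=0.52208 e^(-rΔt)=0.98364
t_5 payoffs: 85.4649 70.7614 51.1783 25.0962 0.0000 0.0000
t_4: node(4,0) S=51.1310 payoff=78.6390 vs cont=76.5156 → 78.6390 [stop]  node(4,1) S=68.0998 payoff=61.6702 vs cont=59.5469 → 61.6702 [stop]  node(4,2) S=90.7000 payoff=39.0700 vs cont=36.9467 → 39.0700 [stop]  node(4,3) S=120.8005 payoff=8.9695 vs cont=11.7976 → 11.7976 [wait]  node(4,4) S=160.8904 payoff=0.0000 vs cont=0.0000 → 0.0000 [wait]  ⇒ S*(4)=90.7000
t_3: node(3,0) S=59.0086 payoff=70.7614 vs cont=68.6381 → 70.7614 [stop]  node(3,1) S=78.5917 payoff=51.1783 vs cont=49.0550 → 51.1783 [stop]  node(3,2) S=104.6738 payoff=25.0962 vs cont=24.4252 → 25.0962 [stop]  node(3,3) S=139.4117 payoff=0.0000 vs cont=5.5460 → 5.5460 [wait]  ⇒ S*(3)=104.6738
t_2: node(2,0) S=68.0998 payoff=61.6702 vs cont=59.5469 → 61.6702 [stop]  node(2,1) S=90.7000 payoff=39.0700 vs cont=36.9467 → 39.0700 [stop]  node(2,2) S=120.8005 payoff=8.9695 vs cont=14.6457 → 14.6457 [wait]  ⇒ S*(2)=90.7000
t_1: node(1,0) S=78.5917 payoff=51.1783 vs cont=49.0550 → 51.1783 [stop]  node(1,1) S=104.6738 payoff=25.0962 vs cont=25.8878 → 25.8878 [wait]  ⇒ S*(1)=78.5917
t_0: node(0,0) S=90.7000 payoff=39.0700 vs cont=37.3532 → 39.0700 [stop]  ⇒ S*(0)=90.7000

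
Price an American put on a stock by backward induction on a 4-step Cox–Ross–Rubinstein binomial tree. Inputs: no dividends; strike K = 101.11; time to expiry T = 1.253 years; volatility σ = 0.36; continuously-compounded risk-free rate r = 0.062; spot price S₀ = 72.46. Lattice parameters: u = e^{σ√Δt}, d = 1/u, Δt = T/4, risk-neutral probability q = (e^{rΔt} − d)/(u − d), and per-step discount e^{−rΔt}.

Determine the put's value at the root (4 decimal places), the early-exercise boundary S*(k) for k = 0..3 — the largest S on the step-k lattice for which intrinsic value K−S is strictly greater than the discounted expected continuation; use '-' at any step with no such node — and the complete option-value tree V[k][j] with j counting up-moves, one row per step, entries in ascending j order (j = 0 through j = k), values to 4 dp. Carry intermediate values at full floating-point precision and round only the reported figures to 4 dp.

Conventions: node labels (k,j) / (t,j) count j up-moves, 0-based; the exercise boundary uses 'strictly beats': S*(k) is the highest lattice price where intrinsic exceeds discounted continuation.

Δt=0.31325  u=1.22322  d=0.81751  q=0.49814  discount=0.98077
step 4 (expiry): payoffs max(K−S,0) = 68.7448 52.6829 28.6500 0.0000 0.0000
step 3: (k=3,j=0): S=39.5898, K−S=61.5202, hold=59.5754 ⇒ V=61.5202 exercise | (k=3,j=1): S=59.2371, K−S=41.8729, hold=39.9282 ⇒ V=41.8729 exercise | (k=3,j=2): S=88.6346, K−S=12.4754, hold=14.1018 ⇒ V=14.1018 continue | (k=3,j=3): S=132.6212, K−S=0.0000, hold=0.0000 ⇒ V=0.0000 continue  boundary S*=59.2371
step 2: (k=2,j=0): S=48.4271, K−S=52.6829, hold=50.7381 ⇒ V=52.6829 exercise | (k=2,j=1): S=72.4600, K−S=28.6500, hold=27.4998 ⇒ V=28.6500 exercise | (k=2,j=2): S=108.4197, K−S=0.0000, hold=6.9411 ⇒ V=6.9411 continue  boundary S*=72.4600
step 1: (k=1,j=0): S=59.2371, K−S=41.8729, hold=39.9282 ⇒ V=41.8729 exercise | (k=1,j=1): S=88.6346, K−S=12.4754, hold=17.4929 ⇒ V=17.4929 continue  boundary S*=59.2371
step 0: (k=0,j=0): S=72.4600, K−S=28.6500, hold=29.1566 ⇒ V=29.1566 continue  boundary S*=-

price = 29.1566
boundary = - 59.2371 72.4600 59.2371
tree:
29.1566
41.8729 17.4929
52.6829 28.6500 6.9411
61.5202 41.8729 14.1018 0.0000
68.7448 52.6829 28.6500 0.0000 0.0000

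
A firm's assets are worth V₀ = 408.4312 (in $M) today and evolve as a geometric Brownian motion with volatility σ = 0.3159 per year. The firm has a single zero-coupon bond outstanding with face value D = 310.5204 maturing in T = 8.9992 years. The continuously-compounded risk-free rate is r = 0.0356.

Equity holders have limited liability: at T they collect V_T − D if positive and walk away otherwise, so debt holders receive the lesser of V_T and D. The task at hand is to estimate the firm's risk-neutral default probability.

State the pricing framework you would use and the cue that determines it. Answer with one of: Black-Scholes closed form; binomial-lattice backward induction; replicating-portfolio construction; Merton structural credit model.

framework: Merton structural credit model

Key observation: the data describe a firm's assets (V₀ = 408.4312, GBM) and a single zero-coupon debt of face 310.5204, so credit quantities follow from equity-as-call in the structural model.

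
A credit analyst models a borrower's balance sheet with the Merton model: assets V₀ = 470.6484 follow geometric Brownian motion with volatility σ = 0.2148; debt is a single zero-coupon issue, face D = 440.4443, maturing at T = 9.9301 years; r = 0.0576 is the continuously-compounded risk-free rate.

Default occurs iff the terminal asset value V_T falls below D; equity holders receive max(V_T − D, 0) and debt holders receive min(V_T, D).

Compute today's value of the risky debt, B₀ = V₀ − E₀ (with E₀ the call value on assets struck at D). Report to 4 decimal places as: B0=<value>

Apply the equity-as-call identities (strike 440.4443, horizon 9.9301 years):
d₁ = [ln(V₀/D) + (r + σ²/2)T] / (σ√T)
   = [ln(470.6484/440.4443) + (0.0576 + 0.5·0.2148²)·9.9301] / (0.2148·√9.9301)
   = [0.066327 + 0.801056] / 0.676879 = 1.281446
d₂ = d₁ − σ√T = 1.281446 − 0.676879 = 0.604567
N(d₁) = 0.899981,  N(d₂) = 0.727266,  e^(−rT) = 0.564410
E₀ = V₀·N(d₁) − D·e^(−rT)·N(d₂)
   = 470.6484·0.899981 − 440.4443·0.564410·0.727266 = 242.782680
B₀ = V₀ − E₀ = 470.6484 − 242.782680 = 227.865720

B0=227.8657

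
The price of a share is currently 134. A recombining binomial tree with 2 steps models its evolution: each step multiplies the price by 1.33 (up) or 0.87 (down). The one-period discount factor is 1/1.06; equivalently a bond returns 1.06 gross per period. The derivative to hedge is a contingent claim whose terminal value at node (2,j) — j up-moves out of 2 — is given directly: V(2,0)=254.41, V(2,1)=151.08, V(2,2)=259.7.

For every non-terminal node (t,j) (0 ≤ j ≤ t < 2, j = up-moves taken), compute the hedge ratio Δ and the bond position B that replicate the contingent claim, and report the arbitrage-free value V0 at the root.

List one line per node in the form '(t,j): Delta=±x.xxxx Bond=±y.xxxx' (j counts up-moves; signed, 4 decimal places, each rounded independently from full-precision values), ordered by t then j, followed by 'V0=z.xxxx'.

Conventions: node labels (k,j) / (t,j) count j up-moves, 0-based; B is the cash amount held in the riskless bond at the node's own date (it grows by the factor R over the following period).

Since d<R<u, set p* = (R−d)/(u−d) = 0.4130; price each node as the discounted p*-expectation of its children.
Payoffs at expiry: V(2,0)=254.4100, V(2,1)=151.0800, V(2,2)=259.7000
Node (1,0) S=116.5800: V=(p*·151.0800+(1−p*)·254.4100)/1.06=199.7455; Δ=(151.0800−254.4100)/(155.0514−101.4246)=-1.9268; B=V−Δ·S=424.3759
Node (1,1) S=178.2200: V=(p*·259.7000+(1−p*)·151.0800)/1.06=184.8536; Δ=(259.7000−151.0800)/(237.0326−155.0514)=1.3249; B=V−Δ·S=-51.2769
Node (0,0) S=134.0000: V=(p*·184.8536+(1−p*)·199.7455)/1.06=182.6363; Δ=(184.8536−199.7455)/(178.2200−116.5800)=-0.2416; B=V−Δ·S=215.0100
Check: Δ(0,0)·S0 + B(0,0) = 182.6363 = V0.

(0,0): Delta=-0.2416 Bond=215.0100
(1,0): Delta=-1.9268 Bond=424.3759
(1,1): Delta=1.3249 Bond=-51.2769
V0=182.6363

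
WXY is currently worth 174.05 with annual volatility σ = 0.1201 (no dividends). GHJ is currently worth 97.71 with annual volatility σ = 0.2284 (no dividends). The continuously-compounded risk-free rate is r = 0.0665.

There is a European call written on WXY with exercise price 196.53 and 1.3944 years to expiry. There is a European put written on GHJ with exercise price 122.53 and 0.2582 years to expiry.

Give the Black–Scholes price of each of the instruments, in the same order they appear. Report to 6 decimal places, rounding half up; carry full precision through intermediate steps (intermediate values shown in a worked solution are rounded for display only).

[WXY call K=196.53]
σ√T = 0.1201·√1.3944 = 0.141820
d₁ = (ln(S/K) + (r+σ²/2)T) / (σ√T) = (ln(174.05/196.53) + (0.0665+0.1201²/2)·1.3944) / 0.141820 = (-0.121472 + 0.102784) / 0.141820 = -0.131776
d₂ = d₁ − σ√T = -0.131776 − 0.141820 = -0.273596
e^{−rT} = 0.911442
N(d₁) = 0.447581,  N(d₂) = 0.392198
price = S·N(d₁) − K·e^{−rT}·N(d₂) = 77.901418 − 70.252649 = 7.648769
[GHJ put K=122.53]
σ√T = 0.2284·√0.2582 = 0.116058
d₁ = (ln(S/K) + (r+σ²/2)T) / (σ√T) = (ln(97.71/122.53) + (0.0665+0.2284²/2)·0.2582) / 0.116058 = (-0.226352 + 0.023905) / 0.116058 = -1.744364
d₂ = d₁ − σ√T = -1.744364 − 0.116058 = -1.860422
e^{−rT} = 0.982976
N(−d₁) = 0.959452,  N(−d₂) = 0.968587
price = K·e^{−rT}·N(−d₂) − S·N(−d₁) = 116.660579 − 93.748072 = 22.912507

price(WXY call K=196.53) = 7.648769
price(GHJ put K=122.53) = 22.912507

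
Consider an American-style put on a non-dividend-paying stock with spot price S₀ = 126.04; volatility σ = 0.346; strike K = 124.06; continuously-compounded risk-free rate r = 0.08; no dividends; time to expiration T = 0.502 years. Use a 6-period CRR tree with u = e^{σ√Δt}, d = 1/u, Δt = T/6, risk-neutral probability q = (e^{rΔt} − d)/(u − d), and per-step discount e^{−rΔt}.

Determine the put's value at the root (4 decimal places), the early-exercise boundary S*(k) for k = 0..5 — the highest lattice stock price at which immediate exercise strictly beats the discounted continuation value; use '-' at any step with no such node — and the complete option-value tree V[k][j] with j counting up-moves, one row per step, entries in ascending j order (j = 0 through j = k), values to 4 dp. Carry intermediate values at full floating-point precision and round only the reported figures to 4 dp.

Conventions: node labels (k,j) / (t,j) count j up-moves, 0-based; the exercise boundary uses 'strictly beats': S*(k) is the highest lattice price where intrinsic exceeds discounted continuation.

price = 9.0730
boundary = - - - 93.3500 103.1761 93.3500
tree:
9.0730
14.2091 4.2284
21.4135 7.4331 1.1866
30.7100 12.7104 2.4304 0.0000
39.6003 20.8839 4.9780 0.0000 0.0000
47.6439 30.7100 10.1961 0.0000 0.0000 0.0000
54.9215 39.6003 20.8839 0.0000 0.0000 0.0000 0.0000

Δt=0.08367, u=1.10526, d=0.90476, q=0.50850, disc=e^(-rΔt)=0.99333
k=6 terminal: V=max(K-S,0) → 54.9215 39.6003 20.8839 0.0000 0.0000 0.0000 0.0000
k=5: j=0 S=76.4161 intr=47.6439 cont=46.8163 V=47.6439[EX]; j=1 S=93.3500 intr=30.7100 cont=29.8824 V=30.7100[EX]; j=2 S=114.0365 intr=10.0235 cont=10.1961 V=10.1961[hold]; j=3 S=139.3070 intr=0.0000 cont=0.0000 V=0.0000[hold]; j=4 S=170.1776 intr=0.0000 cont=0.0000 V=0.0000[hold]; j=5 S=207.8892 intr=0.0000 cont=0.0000 V=0.0000[hold]  S*(5)=93.3500
k=4: j=0 S=84.4597 intr=39.6003 cont=38.7727 V=39.6003[EX]; j=1 S=103.1761 intr=20.8839 cont=20.1435 V=20.8839[EX]; j=2 S=126.0400 intr=0.0000 cont=4.9780 V=4.9780[hold]; j=3 S=153.9706 intr=0.0000 cont=0.0000 V=0.0000[hold]; j=4 S=188.0906 intr=0.0000 cont=0.0000 V=0.0000[hold]  S*(4)=103.1761
k=3: j=0 S=93.3500 intr=30.7100 cont=29.8824 V=30.7100[EX]; j=1 S=114.0365 intr=10.0235 cont=12.7104 V=12.7104[hold]; j=2 S=139.3070 intr=0.0000 cont=2.4304 V=2.4304[hold]; j=3 S=170.1776 intr=0.0000 cont=0.0000 V=0.0000[hold]  S*(3)=93.3500
k=2: j=0 S=103.1761 intr=20.8839 cont=21.4135 V=21.4135[hold]; j=1 S=126.0400 intr=0.0000 cont=7.4331 V=7.4331[hold]; j=2 S=153.9706 intr=0.0000 cont=1.1866 V=1.1866[hold]  S*(2)=-
k=1: j=0 S=114.0365 intr=10.0235 cont=14.2091 V=14.2091[hold]; j=1 S=139.3070 intr=0.0000 cont=4.2284 V=4.2284[hold]  S*(1)=-
k=0: j=0 S=126.0400 intr=0.0000 cont=9.0730 V=9.0730[hold]  S*(0)=-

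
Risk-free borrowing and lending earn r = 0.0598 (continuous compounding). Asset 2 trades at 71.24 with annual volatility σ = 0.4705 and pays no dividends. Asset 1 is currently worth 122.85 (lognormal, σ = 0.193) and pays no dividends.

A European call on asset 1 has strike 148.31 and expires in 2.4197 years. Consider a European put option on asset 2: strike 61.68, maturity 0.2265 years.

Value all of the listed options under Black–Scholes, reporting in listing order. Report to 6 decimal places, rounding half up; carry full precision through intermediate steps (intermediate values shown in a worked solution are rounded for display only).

price(asset 1 call K=148.31) = 12.402377
price(asset 2 put K=61.68) = 2.084842

[asset 1 call K=148.31]
σ√T = 0.193·√2.4197 = 0.300219
d₁ = (ln(S/K) + (r+σ²/2)T) / (σ√T) = (ln(122.85/148.31) + (0.0598+0.193²/2)·2.4197) / 0.300219 = (-0.188341 + 0.189764) / 0.300219 = 0.004740
d₂ = d₁ − σ√T = 0.004740 − 0.300219 = -0.295478
e^{−rT} = 0.865284
N(d₁) = 0.501891,  N(d₂) = 0.383814
price = S·N(d₁) − K·e^{−rT}·N(d₂) = 61.657331 − 49.254954 = 12.402377
[asset 2 put K=61.68]
σ√T = 0.4705·√0.2265 = 0.223920
d₁ = (ln(S/K) + (r+σ²/2)T) / (σ√T) = (ln(71.24/61.68) + (0.0598+0.4705²/2)·0.2265) / 0.223920 = (0.144095 + 0.038615) / 0.223920 = 0.815958
d₂ = d₁ − σ√T = 0.815958 − 0.223920 = 0.592037
e^{−rT} = 0.986547
N(−d₁) = 0.207262,  N(−d₂) = 0.276913
price = K·e^{−rT}·N(−d₂) − S·N(−d₁) = 16.850198 − 14.765356 = 2.084842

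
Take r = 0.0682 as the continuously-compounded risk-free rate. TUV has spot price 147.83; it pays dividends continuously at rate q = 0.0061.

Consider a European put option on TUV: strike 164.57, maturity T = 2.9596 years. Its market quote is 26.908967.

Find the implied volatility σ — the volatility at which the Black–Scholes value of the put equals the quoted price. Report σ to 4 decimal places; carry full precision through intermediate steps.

sigma = 0.3380

At σ = 0.3380 the Black–Scholes value reproduces the quote:
σ√T = 0.338·√2.9596 = 0.581478
d₁ = (ln(S/K) + (r−q+σ²/2)T) / (σ√T) = (ln(147.83/164.57) + (0.0682−0.0061+0.338²/2)·2.9596) / 0.581478 = (-0.107273 + 0.352849) / 0.581478 = 0.422331
d₂ = d₁ − σ√T = 0.422331 − 0.581478 = -0.159146
e^{−rT} = 0.817222
e^{−qT} = 0.982108
N(−d₁) = 0.336392,  N(−d₂) = 0.563223
V = K·e^{−rT}·N(−d₂) − S·e^{−qT}·N(−d₁) = 75.748006 − 48.839039 = 26.908967 (the quoted price), and the Black–Scholes price is strictly increasing in σ, so σ is unique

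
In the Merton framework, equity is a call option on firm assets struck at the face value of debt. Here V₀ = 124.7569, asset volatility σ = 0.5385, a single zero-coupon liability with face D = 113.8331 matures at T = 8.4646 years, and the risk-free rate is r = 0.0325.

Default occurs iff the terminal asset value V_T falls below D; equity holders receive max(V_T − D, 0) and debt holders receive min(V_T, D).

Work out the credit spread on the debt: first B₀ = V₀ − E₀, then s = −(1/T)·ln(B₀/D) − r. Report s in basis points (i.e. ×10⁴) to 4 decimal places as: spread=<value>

Equity is a call on the firm's assets struck at D = 113.8331:
d₁ = [ln(V₀/D) + (r + σ²/2)T] / (σ√T)
   = [ln(124.7569/113.8331) + (0.0325 + 0.5·0.5385²)·8.4646] / (0.5385·√8.4646)
   = [0.091634 + 1.502391] / 1.566711 = 1.017434
d₂ = d₁ − σ√T = 1.017434 − 1.566711 = -0.549277
N(d₁) = 0.845526,  N(d₂) = 0.291408,  e^(−rT) = 0.759497
E₀ = V₀·N(d₁) − D·e^(−rT)·N(d₂)
   = 124.7569·0.845526 − 113.8331·0.759497·0.291408 = 80.291370
B₀ = V₀ − E₀ = 124.7569 − 80.291370 = 44.465530
spread = −(1/T)·ln(B₀/D) − r = −(1/8.4646)·ln(44.465530/113.8331) − 0.0325 = 0.07855298
in basis points: 0.07855298 × 10⁴ = 785.5298 bp

spread=785.5298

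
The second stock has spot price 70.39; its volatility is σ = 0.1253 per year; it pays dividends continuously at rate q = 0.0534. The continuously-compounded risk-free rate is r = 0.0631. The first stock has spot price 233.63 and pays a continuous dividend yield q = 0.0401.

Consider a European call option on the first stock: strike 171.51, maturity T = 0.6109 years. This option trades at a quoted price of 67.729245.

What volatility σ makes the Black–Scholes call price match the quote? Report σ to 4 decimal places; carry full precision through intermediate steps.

At σ = 0.4022 the Black–Scholes value reproduces the quote:
σ√T = 0.4022·√0.6109 = 0.314360
d₁ = (ln(S/K) + (r−q+σ²/2)T) / (σ√T) = (ln(233.63/171.51) + (0.0631−0.0401+0.4022²/2)·0.6109) / 0.314360 = (0.309097 + 0.063462) / 0.314360 = 1.185135
d₂ = d₁ − σ√T = 1.185135 − 0.314360 = 0.870775
e^{−rT} = 0.962186
e^{−qT} = 0.975801
N(d₁) = 0.882018,  N(d₂) = 0.808061
V = S·e^{−qT}·N(d₁) − K·e^{−rT}·N(d₂) = 201.079165 − 133.349920 = 67.729245 (equal to the quote); since ∂V/∂σ > 0 for all σ, the implied volatility is unique

sigma = 0.4022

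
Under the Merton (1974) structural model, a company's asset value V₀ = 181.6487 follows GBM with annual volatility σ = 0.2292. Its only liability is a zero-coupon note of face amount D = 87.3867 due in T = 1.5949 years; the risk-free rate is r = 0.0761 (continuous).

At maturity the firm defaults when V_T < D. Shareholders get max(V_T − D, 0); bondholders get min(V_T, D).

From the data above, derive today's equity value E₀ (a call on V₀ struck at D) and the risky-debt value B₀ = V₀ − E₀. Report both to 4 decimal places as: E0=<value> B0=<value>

With assets at 181.6487 and a single debt payment of 87.3867 at 1.5949 years:
d₁ = [ln(V₀/D) + (r + σ²/2)T] / (σ√T)
   = [ln(181.6487/87.3867) + (0.0761 + 0.5·0.2292²)·1.5949] / (0.2292·√1.5949)
   = [0.731732 + 0.163264] / 0.289455 = 3.092000
d₂ = d₁ − σ√T = 3.092000 − 0.289455 = 2.802545
N(d₁) = 0.999006,  N(d₂) = 0.997465,  e^(−rT) = 0.885705
E₀ = V₀·N(d₁) − D·e^(−rT)·N(d₂)
   = 181.6487·0.999006 − 87.3867·0.885705·0.997465 = 104.265545
B₀ = V₀ − E₀ = 181.6487 − 104.265545 = 77.383155

E0=104.2655 B0=77.3832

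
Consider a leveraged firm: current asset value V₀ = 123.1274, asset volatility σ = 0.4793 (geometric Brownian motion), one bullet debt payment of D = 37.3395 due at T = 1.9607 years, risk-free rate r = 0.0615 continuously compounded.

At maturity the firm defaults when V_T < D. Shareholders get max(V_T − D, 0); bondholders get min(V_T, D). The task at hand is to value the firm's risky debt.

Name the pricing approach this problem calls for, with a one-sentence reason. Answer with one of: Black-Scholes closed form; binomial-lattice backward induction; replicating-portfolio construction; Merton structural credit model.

Key observation: assets follow a GBM and default happens iff V_T < 37.3395; valuing claims on that split (equity as a call, risky debt as the residual) is the structural model's definition.

framework: Merton structural credit model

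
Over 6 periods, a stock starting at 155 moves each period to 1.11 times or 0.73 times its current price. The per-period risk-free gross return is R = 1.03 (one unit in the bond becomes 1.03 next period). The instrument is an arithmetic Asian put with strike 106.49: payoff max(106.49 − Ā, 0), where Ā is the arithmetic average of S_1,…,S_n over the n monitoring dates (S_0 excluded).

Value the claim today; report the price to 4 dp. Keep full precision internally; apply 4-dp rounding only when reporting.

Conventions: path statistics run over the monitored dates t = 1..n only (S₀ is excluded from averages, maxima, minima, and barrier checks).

With p* = (R−d)/(u−d) = 0.7895, sum probability × payoff across the paths and divide by R^6.
Enumerate all 2^6 = 64 price paths (U = up ×1.11, D = down ×0.73); each path with k up-moves has probability p*^k·(1−p*)^(6−k).
DDDDDD: Ā=59.2756, payoff=47.2144, prob=0.000087
UDDDDD: Ā=90.1314, payoff=16.3586, prob=0.000326
DUDDDD: Ā=80.3148, payoff=26.1752, prob=0.000326
UUDDDD: Ā=122.1225, payoff=0.0000, prob=0.001224
DDUDDD: Ā=73.1486, payoff=33.3414, prob=0.000326
UDUDDD: Ā=111.2260, payoff=0.0000, prob=0.001224
DUUDDD: Ā=101.4093, payoff=5.0807, prob=0.001224
UUUDDD: Ā=154.1977, payoff=0.0000, prob=0.004591
DDDUDD: Ā=67.9173, payoff=38.5727, prob=0.000326
UDDUDD: Ā=103.2715, payoff=3.2185, prob=0.001224
DUDUDD: Ā=93.4549, payoff=13.0351, prob=0.001224
UUDUDD: Ā=142.1026, payoff=0.0000, prob=0.004591
DDUUDD: Ā=86.2887, payoff=20.2013, prob=0.001224
UDUUDD: Ā=131.2061, payoff=0.0000, prob=0.004591
DUUUDD: Ā=121.3894, payoff=0.0000, prob=0.004591
UUUUDD: Ā=184.5785, payoff=0.0000, prob=0.017217
DDDDUD: Ā=64.0985, payoff=42.3915, prob=0.000326
UDDDUD: Ā=97.4648, payoff=9.0252, prob=0.001224
DUDDUD: Ā=87.6481, payoff=18.8419, prob=0.001224
UUDDUD: Ā=133.2732, payoff=0.0000, prob=0.004591
DDUDUD: Ā=80.4820, payoff=26.0080, prob=0.001224
UDUDUD: Ā=122.3767, payoff=0.0000, prob=0.004591
DUUDUD: Ā=112.5600, payoff=0.0000, prob=0.004591
UUUDUD: Ā=171.1529, payoff=0.0000, prob=0.017217
DDDUUD: Ā=75.2507, payoff=31.2393, prob=0.001224
UDDUUD: Ā=114.4222, payoff=0.0000, prob=0.004591
DUDUUD: Ā=104.6056, payoff=1.8844, prob=0.004591
UUDUUD: Ā=159.0578, payoff=0.0000, prob=0.017217
DDUUUD: Ā=97.4394, payoff=9.0506, prob=0.004591
UDUUUD: Ā=148.1613, payoff=0.0000, prob=0.017217
DUUUUD: Ā=138.3446, payoff=0.0000, prob=0.017217
UUUUUD: Ā=210.3596, payoff=0.0000, prob=0.064565
DDDDDU: Ā=61.3107, payoff=45.1793, prob=0.000326
UDDDDU: Ā=93.2259, payoff=13.2641, prob=0.001224
DUDDDU: Ā=83.4092, payoff=23.0808, prob=0.001224
UUDDDU: Ā=126.8277, payoff=0.0000, prob=0.004591
DDUDDU: Ā=76.2430, payoff=30.2470, prob=0.001224
UDUDDU: Ā=115.9312, payoff=0.0000, prob=0.004591
DUUDDU: Ā=106.1145, payoff=0.3755, prob=0.004591
UUUDDU: Ā=161.3522, payoff=0.0000, prob=0.017217
DDDUDU: Ā=71.0117, payoff=35.4783, prob=0.001224
UDDUDU: Ā=107.9767, payoff=0.0000, prob=0.004591
DUDUDU: Ā=98.1601, payoff=8.3299, prob=0.004591
UUDUDU: Ā=149.2571, payoff=0.0000, prob=0.017217
DDUUDU: Ā=90.9939, payoff=15.4961, prob=0.004591
UDUUDU: Ā=138.3606, payoff=0.0000, prob=0.017217
DUUUDU: Ā=128.5439, payoff=0.0000, prob=0.017217
UUUUDU: Ā=195.4572, payoff=0.0000, prob=0.064565
DDDDUU: Ā=67.1929, payoff=39.2971, prob=0.001224
UDDDUU: Ā=102.1700, payoff=4.3200, prob=0.004591
DUDDUU: Ā=92.3533, payoff=14.1367, prob=0.004591
UUDDUU: Ā=140.4277, payoff=0.0000, prob=0.017217
DDUDUU: Ā=85.1872, payoff=21.3028, prob=0.004591
UDUDUU: Ā=129.5312, payoff=0.0000, prob=0.017217
DUUDUU: Ā=119.7145, payoff=0.0000, prob=0.017217
UUUDUU: Ā=182.0316, payoff=0.0000, prob=0.064565
DDDUUU: Ā=79.9559, payoff=26.5341, prob=0.004591
UDDUUU: Ā=121.5767, payoff=0.0000, prob=0.017217
DUDUUU: Ā=111.7600, payoff=0.0000, prob=0.017217
UUDUUU: Ā=169.9365, payoff=0.0000, prob=0.064565
DDUUUU: Ā=104.5939, payoff=1.8961, prob=0.017217
UDUUUU: Ā=159.0400, payoff=0.0000, prob=0.064565
DUUUUU: Ā=149.2233, payoff=0.0000, prob=0.064565
UUUUUU: Ā=226.9012, payoff=0.0000, prob=0.242117
Price = Σ prob·payoff / R^6 = 0.896550 / 1.194052 = 0.7508

price = 0.7508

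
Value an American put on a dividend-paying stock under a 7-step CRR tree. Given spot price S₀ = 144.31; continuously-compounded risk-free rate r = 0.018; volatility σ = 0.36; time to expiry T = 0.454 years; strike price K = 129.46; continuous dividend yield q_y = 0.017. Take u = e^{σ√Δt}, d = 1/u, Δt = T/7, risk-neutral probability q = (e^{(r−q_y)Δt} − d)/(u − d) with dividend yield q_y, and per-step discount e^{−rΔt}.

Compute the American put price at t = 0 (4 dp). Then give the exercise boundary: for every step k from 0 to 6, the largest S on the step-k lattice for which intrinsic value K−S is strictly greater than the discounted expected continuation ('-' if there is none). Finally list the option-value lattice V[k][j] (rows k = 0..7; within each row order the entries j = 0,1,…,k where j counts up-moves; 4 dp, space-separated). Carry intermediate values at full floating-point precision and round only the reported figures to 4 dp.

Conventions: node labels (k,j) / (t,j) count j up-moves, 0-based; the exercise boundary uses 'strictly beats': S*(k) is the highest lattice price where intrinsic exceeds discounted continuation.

price = 6.8238
boundary = - - - - - 91.2458 100.0068
tree:
6.8238
10.3562 2.9744
15.2768 4.9961 0.7689
21.7530 8.2261 1.4732 0.0000
29.6332 13.1817 2.8226 0.0000 0.0000
38.2142 20.3140 5.4079 0.0000 0.0000 0.0000
46.2078 29.4532 10.3611 0.0000 0.0000 0.0000 0.0000
53.5010 38.2142 19.8510 0.0000 0.0000 0.0000 0.0000 0.0000

Δt=0.06486, u=1.09602, d=0.91240, q=0.47745, disc=e^(-rΔt)=0.99883
k=7 terminal: V=max(K-S,0) → 53.5010 38.2142 19.8510 0.0000 0.0000 0.0000 0.0000 0.0000
k=6: j=0 S=83.2522 intr=46.2078 cont=46.1484 V=46.2078[EX]; j=1 S=100.0068 intr=29.4532 cont=29.4124 V=29.4532[EX]; j=2 S=120.1332 intr=9.3268 cont=10.3611 V=10.3611[hold]; j=3 S=144.3100 intr=0.0000 cont=0.0000 V=0.0000[hold]; j=4 S=173.3524 intr=0.0000 cont=0.0000 V=0.0000[hold]; j=5 S=208.2396 intr=0.0000 cont=0.0000 V=0.0000[hold]; j=6 S=250.1479 intr=0.0000 cont=0.0000 V=0.0000[hold]  S*(6)=100.0068
k=5: j=0 S=91.2458 intr=38.2142 cont=38.1637 V=38.2142[EX]; j=1 S=109.6090 intr=19.8510 cont=20.3140 V=20.3140[hold]; j=2 S=131.6678 intr=0.0000 cont=5.4079 V=5.4079[hold]; j=3 S=158.1660 intr=0.0000 cont=0.0000 V=0.0000[hold]; j=4 S=189.9970 intr=0.0000 cont=0.0000 V=0.0000[hold]; j=5 S=228.2339 intr=0.0000 cont=0.0000 V=0.0000[hold]  S*(5)=91.2458
k=4: j=0 S=100.0068 intr=29.4532 cont=29.6332 V=29.6332[hold]; j=1 S=120.1332 intr=9.3268 cont=13.1817 V=13.1817[hold]; j=2 S=144.3100 intr=0.0000 cont=2.8226 V=2.8226[hold]; j=3 S=173.3524 intr=0.0000 cont=0.0000 V=0.0000[hold]; j=4 S=208.2396 intr=0.0000 cont=0.0000 V=0.0000[hold]  S*(4)=-
k=3: j=0 S=109.6090 intr=19.8510 cont=21.7530 V=21.7530[hold]; j=1 S=131.6678 intr=0.0000 cont=8.2261 V=8.2261[hold]; j=2 S=158.1660 intr=0.0000 cont=1.4732 V=1.4732[hold]; j=3 S=189.9970 intr=0.0000 cont=0.0000 V=0.0000[hold]  S*(3)=-
k=2: j=0 S=120.1332 intr=9.3268 cont=15.2768 V=15.2768[hold]; j=1 S=144.3100 intr=0.0000 cont=4.9961 V=4.9961[hold]; j=2 S=173.3524 intr=0.0000 cont=0.7689 V=0.7689[hold]  S*(2)=-
k=1: j=0 S=131.6678 intr=0.0000 cont=10.3562 V=10.3562[hold]; j=1 S=158.1660 intr=0.0000 cont=2.9744 V=2.9744[hold]  S*(1)=-
k=0: j=0 S=144.3100 intr=0.0000 cont=6.8238 V=6.8238[hold]  S*(0)=-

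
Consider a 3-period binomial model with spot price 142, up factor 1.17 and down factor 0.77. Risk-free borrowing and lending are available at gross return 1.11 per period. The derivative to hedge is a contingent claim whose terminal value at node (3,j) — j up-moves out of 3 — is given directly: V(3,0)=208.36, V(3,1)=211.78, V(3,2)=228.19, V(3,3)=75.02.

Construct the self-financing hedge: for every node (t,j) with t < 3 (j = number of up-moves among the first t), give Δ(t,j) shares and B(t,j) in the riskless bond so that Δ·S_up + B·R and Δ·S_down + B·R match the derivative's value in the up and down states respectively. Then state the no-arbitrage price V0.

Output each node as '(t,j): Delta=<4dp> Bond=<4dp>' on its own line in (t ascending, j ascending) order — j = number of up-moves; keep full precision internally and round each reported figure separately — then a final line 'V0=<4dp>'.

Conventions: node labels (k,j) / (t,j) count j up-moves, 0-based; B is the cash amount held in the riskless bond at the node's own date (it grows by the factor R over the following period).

Arbitrage-free pricing uses the up-move probability p* = (R−d)/(u−d) = 0.8500, discounting each step at R = 1.11.
At maturity the claim pays: V(3,0)=208.3600, V(3,1)=211.7800, V(3,2)=228.1900, V(3,3)=75.0200
(2,0): S=84.1918. Δ = (V_up−V_dn)/(S_up−S_dn) = (211.7800−208.3600)/(98.5044−64.8277) = 0.1016. V = [p*·211.7800 + (1−p*)·208.3600]/1.11 = 190.3306. B = V − Δ·S = 181.7806.
(2,1): S=127.9278. Δ = (V_up−V_dn)/(S_up−S_dn) = (228.1900−211.7800)/(149.6755−98.5044) = 0.3207. V = [p*·228.1900 + (1−p*)·211.7800]/1.11 = 203.3590. B = V − Δ·S = 162.3340.
(2,2): S=194.3838. Δ = (V_up−V_dn)/(S_up−S_dn) = (75.0200−228.1900)/(227.4290−149.6755) = -1.9699. V = [p*·75.0200 + (1−p*)·228.1900]/1.11 = 88.2842. B = V − Δ·S = 471.2092.
(1,0): S=109.3400. Δ = (V_up−V_dn)/(S_up−S_dn) = (203.3590−190.3306)/(127.9278−84.1918) = 0.2979. V = [p*·203.3590 + (1−p*)·190.3306]/1.11 = 181.4457. B = V − Δ·S = 148.8748.
(1,1): S=166.1400. Δ = (V_up−V_dn)/(S_up−S_dn) = (88.2842−203.3590)/(194.3838−127.9278) = -1.7316. V = [p*·88.2842 + (1−p*)·203.3590]/1.11 = 95.0860. B = V − Δ·S = 382.7729.
(0,0): S=142.0000. Δ = (V_up−V_dn)/(S_up−S_dn) = (95.0860−181.4457)/(166.1400−109.3400) = -1.5204. V = [p*·95.0860 + (1−p*)·181.4457]/1.11 = 97.3333. B = V − Δ·S = 313.2326.
Verification: the root portfolio costs Δ(0,0)·S0 + B(0,0) = 97.3333, matching V0.

(0,0): Delta=-1.5204 Bond=313.2326
(1,0): Delta=0.2979 Bond=148.8748
(1,1): Delta=-1.7316 Bond=382.7729
(2,0): Delta=0.1016 Bond=181.7806
(2,1): Delta=0.3207 Bond=162.3340
(2,2): Delta=-1.9699 Bond=471.2092
V0=97.3333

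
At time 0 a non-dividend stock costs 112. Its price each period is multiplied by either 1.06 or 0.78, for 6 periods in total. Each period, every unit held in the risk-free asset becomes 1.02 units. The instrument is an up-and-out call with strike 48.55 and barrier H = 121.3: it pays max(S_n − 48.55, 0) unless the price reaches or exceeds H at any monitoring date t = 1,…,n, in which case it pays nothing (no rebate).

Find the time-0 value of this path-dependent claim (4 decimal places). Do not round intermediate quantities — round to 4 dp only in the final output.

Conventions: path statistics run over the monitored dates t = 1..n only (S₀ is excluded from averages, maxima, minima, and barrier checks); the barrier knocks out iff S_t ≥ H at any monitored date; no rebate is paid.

No-arbitrage gives p* = (R−d)/(u−d) = 0.8571: enumerate every path, weight its payoff by its p*-probability, and discount by R^6.
Enumerate all 2^6 = 64 price paths (U = up ×1.06, D = down ×0.78); each path with k up-moves has probability p*^k·(1−p*)^(6−k).
DDDDDD: M=87.3600, payoff=0.0000, prob=0.000008
UDDDDD: M=118.7200, payoff=0.0000, prob=0.000051
DUDDDD: M=92.6016, payoff=0.0000, prob=0.000051
UUDDDD: M=125.8432, payoff=0.0000, prob=0.000306
DDUDDD: M=87.3600, payoff=0.0000, prob=0.000051
UDUDDD: M=118.7200, payoff=0.0000, prob=0.000306
DUUDDD: M=98.1577, payoff=0.0000, prob=0.000306
UUUDDD: M=133.3938, payoff=0.0000, prob=0.001836
DDDUDD: M=87.3600, payoff=0.0000, prob=0.000051
UDDUDD: M=118.7200, payoff=0.0000, prob=0.000306
DUDUDD: M=92.6016, payoff=0.0000, prob=0.000306
UUDUDD: M=125.8432, payoff=0.0000, prob=0.001836
DDUUDD: M=87.3600, payoff=0.0000, prob=0.000306
UDUUDD: M=118.7200, payoff=14.7523, prob=0.001836
DUUUDD: M=104.0472, payoff=14.7523, prob=0.001836
UUUUDD: M=141.3974, payoff=0.0000, prob=0.011016
DDDDUD: M=87.3600, payoff=0.0000, prob=0.000051
UDDDUD: M=118.7200, payoff=0.0000, prob=0.000306
DUDDUD: M=92.6016, payoff=0.0000, prob=0.000306
UUDDUD: M=125.8432, payoff=0.0000, prob=0.001836
DDUDUD: M=87.3600, payoff=0.0000, prob=0.000306
UDUDUD: M=118.7200, payoff=14.7523, prob=0.001836
DUUDUD: M=98.1577, payoff=14.7523, prob=0.001836
UUUDUD: M=133.3938, payoff=0.0000, prob=0.011016
DDDUUD: M=87.3600, payoff=0.0000, prob=0.000306
UDDUUD: M=118.7200, payoff=14.7523, prob=0.001836
DUDUUD: M=92.6016, payoff=14.7523, prob=0.001836
UUDUUD: M=125.8432, payoff=0.0000, prob=0.011016
DDUUUD: M=87.3600, payoff=14.7523, prob=0.001836
UDUUUD: M=118.7200, payoff=37.4762, prob=0.011016
DUUUUD: M=110.2900, payoff=37.4762, prob=0.011016
UUUUUD: M=149.8813, payoff=0.0000, prob=0.066095
DDDDDU: M=87.3600, payoff=0.0000, prob=0.000051
UDDDDU: M=118.7200, payoff=0.0000, prob=0.000306
DUDDDU: M=92.6016, payoff=0.0000, prob=0.000306
UUDDDU: M=125.8432, payoff=0.0000, prob=0.001836
DDUDDU: M=87.3600, payoff=0.0000, prob=0.000306
UDUDDU: M=118.7200, payoff=14.7523, prob=0.001836
DUUDDU: M=98.1577, payoff=14.7523, prob=0.001836
UUUDDU: M=133.3938, payoff=0.0000, prob=0.011016
DDDUDU: M=87.3600, payoff=0.0000, prob=0.000306
UDDUDU: M=118.7200, payoff=14.7523, prob=0.001836
DUDUDU: M=92.6016, payoff=14.7523, prob=0.001836
UUDUDU: M=125.8432, payoff=0.0000, prob=0.011016
DDUUDU: M=87.3600, payoff=14.7523, prob=0.001836
UDUUDU: M=118.7200, payoff=37.4762, prob=0.011016
DUUUDU: M=104.0472, payoff=37.4762, prob=0.011016
UUUUDU: M=141.3974, payoff=0.0000, prob=0.066095
DDDDUU: M=87.3600, payoff=0.0000, prob=0.000306
UDDDUU: M=118.7200, payoff=14.7523, prob=0.001836
DUDDUU: M=92.6016, payoff=14.7523, prob=0.001836
UUDDUU: M=125.8432, payoff=0.0000, prob=0.011016
DDUDUU: M=87.3600, payoff=14.7523, prob=0.001836
UDUDUU: M=118.7200, payoff=37.4762, prob=0.011016
DUUDUU: M=98.1577, payoff=37.4762, prob=0.011016
UUUDUU: M=133.3938, payoff=0.0000, prob=0.066095
DDDUUU: M=87.3600, payoff=14.7523, prob=0.001836
UDDUUU: M=118.7200, payoff=37.4762, prob=0.011016
DUDUUU: M=92.6016, payoff=37.4762, prob=0.011016
UUDUUU: M=125.8432, payoff=0.0000, prob=0.066095
DDUUUU: M=87.3600, payoff=37.4762, prob=0.011016
UDUUUU: M=118.7200, payoff=68.3574, prob=0.066095
DUUUUU: M=116.9074, payoff=68.3574, prob=0.066095
UUUUUU: M=158.8741, payoff=0.0000, prob=0.396569
Price = Σ prob·payoff / R^6 = 13.184985 / 1.126162 = 11.7079

price = 11.7079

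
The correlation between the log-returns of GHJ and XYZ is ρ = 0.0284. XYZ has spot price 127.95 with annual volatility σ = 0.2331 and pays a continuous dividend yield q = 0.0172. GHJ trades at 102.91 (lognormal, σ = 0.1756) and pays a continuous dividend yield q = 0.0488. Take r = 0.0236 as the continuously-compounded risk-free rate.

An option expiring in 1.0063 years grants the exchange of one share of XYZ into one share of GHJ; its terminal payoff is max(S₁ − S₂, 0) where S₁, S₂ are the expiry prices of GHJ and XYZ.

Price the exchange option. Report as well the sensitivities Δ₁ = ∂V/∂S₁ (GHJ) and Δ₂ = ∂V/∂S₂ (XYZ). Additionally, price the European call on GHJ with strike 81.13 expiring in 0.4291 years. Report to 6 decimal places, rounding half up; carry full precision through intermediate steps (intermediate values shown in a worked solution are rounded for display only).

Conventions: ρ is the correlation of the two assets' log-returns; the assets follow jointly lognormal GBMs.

exchange price = 3.412673
Δ1 = 0.224454
Δ2 = -0.153856
price(GHJ call K=81.13) = 20.559124

σ_eff = √(σ₁² + σ₂² − 2ρσ₁σ₂) = √(0.1756² + 0.2331² − 2·0.0284·0.1756·0.2331) = 0.287830
d₁ = (ln(S₁/S₂) + (q₂ − q₁ + σ_eff²/2)T) / (σ_eff√T) = (ln(102.91/127.95) + (0.0172 − 0.0488 + 0.041423)·1.0063) / 0.288735 = -0.720037
d₂ = d₁ − σ_eff√T = -0.720037 − 0.288735 = -1.008772
N(d₁) = 0.235751,  N(d₂) = 0.156542
V = S₁·e^{−q₁T}·N(d₁) − S₂·e^{−q₂T}·N(d₂) = 23.098533 − 19.685859 = 3.412673
Δ₁ = e^{−q₁T}·N(d₁) = 0.224454;  Δ₂ = −e^{−q₂T}·N(d₂) = -0.153856
[vanilla: GHJ call K=81.13]
σ√T = 0.1756·√0.4291 = 0.115028
d₁ = (ln(S/K) + (r−q+σ²/2)T) / (σ√T) = (ln(102.91/81.13) + (0.0236−0.0488+0.1756²/2)·0.4291) / 0.115028 = (0.237802 − 0.004198) / 0.115028 = 2.030847
d₂ = d₁ − σ√T = 2.030847 − 0.115028 = 1.915819
e^{−rT} = 0.989924
e^{−qT} = 0.979278
N(d₁) = 0.978865,  N(d₂) = 0.972306
price = S·e^{−qT}·N(d₁) − K·e^{−rT}·N(d₂) = 98.647506 − 78.088382 = 20.559124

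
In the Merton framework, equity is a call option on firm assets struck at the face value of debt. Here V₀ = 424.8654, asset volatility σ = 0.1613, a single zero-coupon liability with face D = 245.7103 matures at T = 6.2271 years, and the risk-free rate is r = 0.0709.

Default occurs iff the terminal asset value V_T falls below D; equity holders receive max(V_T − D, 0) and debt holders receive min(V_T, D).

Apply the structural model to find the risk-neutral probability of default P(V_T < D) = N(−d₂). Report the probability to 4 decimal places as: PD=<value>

With assets at 424.8654 and a single debt payment of 245.7103 at 6.2271 years:
d₁ = [ln(V₀/D) + (r + σ²/2)T] / (σ√T)
   = [ln(424.8654/245.7103) + (0.0709 + 0.5·0.1613²)·6.2271] / (0.1613·√6.2271)
   = [0.547619 + 0.522509] / 0.402511 = 2.658633
d₂ = d₁ − σ√T = 2.658633 − 0.402511 = 2.256123
risk-neutral PD = N(−d₂) = N(-2.256123) = 0.012031

PD=0.0120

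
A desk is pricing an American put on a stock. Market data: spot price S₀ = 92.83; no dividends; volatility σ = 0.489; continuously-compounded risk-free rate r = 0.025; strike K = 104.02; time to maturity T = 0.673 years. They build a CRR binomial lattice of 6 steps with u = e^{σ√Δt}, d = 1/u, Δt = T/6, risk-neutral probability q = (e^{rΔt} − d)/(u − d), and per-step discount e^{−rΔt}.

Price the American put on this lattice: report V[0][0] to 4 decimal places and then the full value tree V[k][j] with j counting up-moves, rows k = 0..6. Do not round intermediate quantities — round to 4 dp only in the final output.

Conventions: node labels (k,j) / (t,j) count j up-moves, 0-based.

params: Δt=0.11217 u=1.17795 d=0.84894 q=0.46768 e^(-rΔt)=0.99720
t_6 payoffs: 69.2715 55.8045 37.1183 11.1900 0.0000 0.0000 0.0000
k=5: node(5,0) S=40.9318 payoff=63.0882 vs cont=62.7969 → 63.0882 [stop]  node(5,1) S=56.7952 payoff=47.2248 vs cont=46.9335 → 47.2248 [stop]  node(5,2) S=78.8067 payoff=25.2133 vs cont=24.9221 → 25.2133 [stop]  node(5,3) S=109.3487 payoff=0.0000 vs cont=5.9399 → 5.9399 [wait]  node(5,4) S=151.7276 payoff=0.0000 vs cont=0.0000 → 0.0000 [wait]  node(5,5) S=210.5308 payoff=0.0000 vs cont=0.0000 → 0.0000 [wait]
k=4: node(4,0) S=48.2155 payoff=55.8045 vs cont=55.5132 → 55.8045 [stop]  node(4,1) S=66.9017 payoff=37.1183 vs cont=36.8270 → 37.1183 [stop]  node(4,2) S=92.8300 payoff=11.1900 vs cont=16.1541 → 16.1541 [wait]  node(4,3) S=128.8069 payoff=0.0000 vs cont=3.1531 → 3.1531 [wait]  node(4,4) S=178.7270 payoff=0.0000 vs cont=0.0000 → 0.0000 [wait]
k=3: node(3,0) S=56.7952 payoff=47.2248 vs cont=46.9335 → 47.2248 [stop]  node(3,1) S=78.8067 payoff=25.2133 vs cont=27.2372 → 27.2372 [wait]  node(3,2) S=109.3487 payoff=0.0000 vs cont=10.0456 → 10.0456 [wait]  node(3,3) S=151.7276 payoff=0.0000 vs cont=1.6737 → 1.6737 [wait]
k=2: node(2,0) S=66.9017 payoff=37.1183 vs cont=37.7709 → 37.7709 [wait]  node(2,1) S=92.8300 payoff=11.1900 vs cont=19.1432 → 19.1432 [wait]  node(2,2) S=128.8069 payoff=0.0000 vs cont=6.1130 → 6.1130 [wait]
k=1: node(1,0) S=78.8067 payoff=25.2133 vs cont=28.9776 → 28.9776 [wait]  node(1,1) S=109.3487 payoff=0.0000 vs cont=13.0127 → 13.0127 [wait]
k=0: node(0,0) S=92.8300 payoff=11.1900 vs cont=21.4509 → 21.4509 [wait]

price = 21.4509
tree:
21.4509
28.9776 13.0127
37.7709 19.1432 6.1130
47.2248 27.2372 10.0456 1.6737
55.8045 37.1183 16.1541 3.1531 0.0000
63.0882 47.2248 25.2133 5.9399 0.0000 0.0000
69.2715 55.8045 37.1183 11.1900 0.0000 0.0000 0.0000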